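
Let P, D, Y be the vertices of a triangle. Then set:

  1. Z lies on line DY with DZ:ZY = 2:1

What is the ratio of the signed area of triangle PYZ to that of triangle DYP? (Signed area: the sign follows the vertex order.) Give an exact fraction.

[PYZ]:[DYP] = -1/3

Assign P = (0, 0), D = (1, 0), Y = (0, 1) — the answer is frame-independent, so this choice is without loss of generality.
1. Z lies on line DY with DZ:ZY = 2:1 ⇒ Z = (1/3, 2/3)
2·[PYZ] = -1/3, 2·[DYP] = 1
[PYZ]:[DYP] = -1/3:1 = -1/3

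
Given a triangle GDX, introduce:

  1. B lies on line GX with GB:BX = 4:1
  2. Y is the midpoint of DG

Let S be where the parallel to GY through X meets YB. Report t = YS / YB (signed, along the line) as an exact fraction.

Work in coordinates with G = (0, 0), D = (1, 0), X = (0, 1).
1. B lies on line GX with GB:BX = 4:1 ⇒ B = (0, 4/5)
2. Y is the midpoint of DG ⇒ Y = (1/2, 0)
through X parallel to GY: direction (1/2, 0); meets YB at S = (-1/8, 1)
S = Y + t·(B−Y) with t = 5/4

t = 5/4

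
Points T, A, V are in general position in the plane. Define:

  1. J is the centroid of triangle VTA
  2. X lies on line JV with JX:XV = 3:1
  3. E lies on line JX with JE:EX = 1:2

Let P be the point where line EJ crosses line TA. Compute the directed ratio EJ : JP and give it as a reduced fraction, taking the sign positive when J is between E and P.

Work in coordinates with T = (0, 0), A = (1, 0), V = (0, 1).
1. J is the centroid of triangle VTA ⇒ J = (1/3, 1/3)
2. X lies on line JV with JX:XV = 3:1 ⇒ X = (1/12, 5/6)
3. E lies on line JX with JE:EX = 1:2 ⇒ E = (1/4, 1/2)
line EJ meets TA at P = (1/2, 0)
J = E + t·(P−E) with t = 1/3, so EJ:JP = 1/3:2/3

EJ:JP = 1/2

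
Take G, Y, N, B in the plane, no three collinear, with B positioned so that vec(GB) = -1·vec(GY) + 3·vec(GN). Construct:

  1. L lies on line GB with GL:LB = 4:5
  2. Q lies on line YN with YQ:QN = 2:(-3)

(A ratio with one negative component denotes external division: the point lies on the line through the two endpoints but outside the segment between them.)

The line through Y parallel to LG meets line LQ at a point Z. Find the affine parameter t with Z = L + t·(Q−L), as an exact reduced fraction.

t = 3/7

Work in coordinates with G = (0, 0), Y = (1, 0), N = (0, 1), B = (-1, 3).
1. L lies on line GB with GL:LB = 4:5 ⇒ L = (-4/9, 4/3)
2. Q lies on line YN with YQ:QN = 2:(-3) ⇒ Q = (3, -2)
through Y parallel to LG: direction (4/9, -4/3); meets LQ at Z = (65/63, -2/21)
Z = L + t·(Q−L) with t = 3/7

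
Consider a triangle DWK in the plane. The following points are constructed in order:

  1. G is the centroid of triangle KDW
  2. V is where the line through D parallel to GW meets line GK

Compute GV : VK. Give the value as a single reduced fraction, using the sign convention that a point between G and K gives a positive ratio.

Choose coordinates D = (0, 0), W = (1, 0), K = (0, 1).
1. G is the centroid of triangle KDW ⇒ G = (1/3, 1/3)
2. V is where the line through D parallel to GW meets line GK ⇒ V = (2/3, -1/3)
V = G + t·(K−G) with t = -1, so GV:VK = t:(1−t) = -1:2

GV:VK = -1/2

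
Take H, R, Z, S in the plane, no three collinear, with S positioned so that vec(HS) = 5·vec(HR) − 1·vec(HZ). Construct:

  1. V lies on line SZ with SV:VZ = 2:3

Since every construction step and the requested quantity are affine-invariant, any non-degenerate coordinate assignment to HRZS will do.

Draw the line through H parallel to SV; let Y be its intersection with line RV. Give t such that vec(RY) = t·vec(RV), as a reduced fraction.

t = -2/3

Choose coordinates H = (0, 0), R = (1, 0), Z = (0, 1), S = (5, -1).
1. V lies on line SZ with SV:VZ = 2:3 ⇒ V = (3, -1/5)
through H parallel to SV: direction (-2, 4/5); meets RV at Y = (-1/3, 2/15)
Y = R + t·(V−R) with t = -2/3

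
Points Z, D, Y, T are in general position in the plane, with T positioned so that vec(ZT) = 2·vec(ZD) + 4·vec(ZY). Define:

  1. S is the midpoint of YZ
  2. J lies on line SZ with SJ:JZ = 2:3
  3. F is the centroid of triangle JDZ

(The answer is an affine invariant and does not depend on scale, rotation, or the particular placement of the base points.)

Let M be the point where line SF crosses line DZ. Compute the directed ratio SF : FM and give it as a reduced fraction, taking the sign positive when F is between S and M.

SF:FM = 4

Choose coordinates Z = (0, 0), D = (1, 0), Y = (0, 1), T = (2, 4).
1. S is the midpoint of YZ ⇒ S = (0, 1/2)
2. J lies on line SZ with SJ:JZ = 2:3 ⇒ J = (0, 3/10)
3. F is the centroid of triangle JDZ ⇒ F = (1/3, 1/10)
line SF meets DZ at M = (5/12, 0)
F = S + t·(M−S) with t = 4/5, so SF:FM = 4/5:1/5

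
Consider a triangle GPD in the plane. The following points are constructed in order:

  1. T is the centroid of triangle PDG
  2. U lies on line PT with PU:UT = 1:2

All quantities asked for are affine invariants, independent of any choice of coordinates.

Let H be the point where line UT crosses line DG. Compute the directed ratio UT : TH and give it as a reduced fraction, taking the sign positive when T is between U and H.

Assign G = (0, 0), P = (1, 0), D = (0, 1) — the answer is frame-independent, so this choice is without loss of generality.
1. T is the centroid of triangle PDG ⇒ T = (1/3, 1/3)
2. U lies on line PT with PU:UT = 1:2 ⇒ U = (7/9, 1/9)
line UT meets DG at H = (0, 1/2)
T = U + t·(H−U) with t = 4/7, so UT:TH = 4/7:3/7

UT:TH = 4/3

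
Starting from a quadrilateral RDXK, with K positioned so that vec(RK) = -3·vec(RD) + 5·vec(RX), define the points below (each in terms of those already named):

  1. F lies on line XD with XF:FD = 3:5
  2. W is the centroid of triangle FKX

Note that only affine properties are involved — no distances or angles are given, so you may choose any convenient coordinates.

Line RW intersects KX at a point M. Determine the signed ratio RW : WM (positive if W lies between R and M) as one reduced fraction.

Assign R = (0, 0), D = (1, 0), X = (0, 1), K = (-3, 5) — the answer is frame-independent, so this choice is without loss of generality.
1. F lies on line XD with XF:FD = 3:5 ⇒ F = (3/8, 5/8)
2. W is the centroid of triangle FKX ⇒ W = (-7/8, 53/24)
line RW meets KX at M = (-21/25, 53/25)
W = R + t·(M−R) with t = 25/24, so RW:WM = 25/24:-1/24

RW:WM = -25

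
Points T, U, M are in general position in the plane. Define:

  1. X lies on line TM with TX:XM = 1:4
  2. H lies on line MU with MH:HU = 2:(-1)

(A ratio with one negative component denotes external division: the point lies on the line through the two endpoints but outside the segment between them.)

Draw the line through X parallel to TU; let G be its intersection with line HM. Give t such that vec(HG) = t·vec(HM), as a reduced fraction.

Assign T = (0, 0), U = (1, 0), M = (0, 1) — the answer is frame-independent, so this choice is without loss of generality.
1. X lies on line TM with TX:XM = 1:4 ⇒ X = (0, 1/5)
2. H lies on line MU with MH:HU = 2:(-1) ⇒ H = (2, -1)
through X parallel to TU: direction (1, 0); meets HM at G = (4/5, 1/5)
G = H + t·(M−H) with t = 3/5

t = 3/5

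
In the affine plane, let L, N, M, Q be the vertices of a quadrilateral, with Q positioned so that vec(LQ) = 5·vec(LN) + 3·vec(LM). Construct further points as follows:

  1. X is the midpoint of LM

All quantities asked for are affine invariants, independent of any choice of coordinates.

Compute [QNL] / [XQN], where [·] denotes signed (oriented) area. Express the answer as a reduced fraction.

[QNL]:[XQN] = 3/5

Work in coordinates with L = (0, 0), N = (1, 0), M = (0, 1), Q = (5, 3).
1. X is the midpoint of LM ⇒ X = (0, 1/2)
2·[QNL] = -3, 2·[XQN] = -5
[QNL]:[XQN] = -3:-5 = 3/5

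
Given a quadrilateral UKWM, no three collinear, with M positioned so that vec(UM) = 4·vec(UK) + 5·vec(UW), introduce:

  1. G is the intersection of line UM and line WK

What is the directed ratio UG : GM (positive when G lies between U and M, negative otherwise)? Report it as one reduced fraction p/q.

UG:GM = 1/8

Choose coordinates U = (0, 0), K = (1, 0), W = (0, 1), M = (4, 5).
1. G is the intersection of line UM and line WK ⇒ G = (4/9, 5/9)
G = U + t·(M−U) with t = 1/9, so UG:GM = t:(1−t) = 1/9:8/9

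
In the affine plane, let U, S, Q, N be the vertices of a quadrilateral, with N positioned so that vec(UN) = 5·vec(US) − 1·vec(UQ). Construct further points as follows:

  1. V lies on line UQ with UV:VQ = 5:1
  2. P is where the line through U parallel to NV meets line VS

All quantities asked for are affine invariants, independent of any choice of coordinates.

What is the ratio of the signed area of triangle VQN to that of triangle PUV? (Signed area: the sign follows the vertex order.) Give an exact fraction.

Assign U = (0, 0), S = (1, 0), Q = (0, 1), N = (5, -1) — the answer is frame-independent, so this choice is without loss of generality.
1. V lies on line UQ with UV:VQ = 5:1 ⇒ V = (0, 5/6)
2. P is where the line through U parallel to NV meets line VS ⇒ P = (25/14, -55/84)
2·[VQN] = -5/6, 2·[PUV] = -125/84
[VQN]:[PUV] = -5/6:-125/84 = 14/25

[VQN]:[PUV] = 14/25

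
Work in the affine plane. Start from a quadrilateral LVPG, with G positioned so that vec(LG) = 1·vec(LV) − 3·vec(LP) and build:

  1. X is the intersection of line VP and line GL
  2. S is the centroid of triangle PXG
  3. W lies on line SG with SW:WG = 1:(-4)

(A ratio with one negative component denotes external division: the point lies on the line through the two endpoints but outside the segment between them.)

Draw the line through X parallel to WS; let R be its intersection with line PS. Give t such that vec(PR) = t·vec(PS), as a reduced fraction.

t = 2

Set L = (0, 0), V = (1, 0), P = (0, 1), G = (1, -3); any affine frame gives the same invariant.
1. X is the intersection of line VP and line GL ⇒ X = (-1/2, 3/2)
2. S is the centroid of triangle PXG ⇒ S = (1/6, -1/6)
3. W lies on line SG with SW:WG = 1:(-4) ⇒ W = (-1/9, 7/9)
through X parallel to WS: direction (5/18, -17/18); meets PS at R = (1/3, -4/3)
R = P + t·(S−P) with t = 2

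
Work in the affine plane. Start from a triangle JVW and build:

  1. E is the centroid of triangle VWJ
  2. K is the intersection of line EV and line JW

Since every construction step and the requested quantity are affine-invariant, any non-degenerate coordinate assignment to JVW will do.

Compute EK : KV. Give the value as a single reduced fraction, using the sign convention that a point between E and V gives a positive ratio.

Assign J = (0, 0), V = (1, 0), W = (0, 1) — the answer is frame-independent, so this choice is without loss of generality.
1. E is the centroid of triangle VWJ ⇒ E = (1/3, 1/3)
2. K is the intersection of line EV and line JW ⇒ K = (0, 1/2)
K = E + t·(V−E) with t = -1/2, so EK:KV = t:(1−t) = -1/2:3/2

EK:KV = -1/3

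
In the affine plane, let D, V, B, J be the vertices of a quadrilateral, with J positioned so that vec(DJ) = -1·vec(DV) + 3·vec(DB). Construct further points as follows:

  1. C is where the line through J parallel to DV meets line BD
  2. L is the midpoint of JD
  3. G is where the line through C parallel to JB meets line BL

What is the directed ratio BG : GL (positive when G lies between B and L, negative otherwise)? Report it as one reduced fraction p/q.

BG:GL = -4/5

Assign D = (0, 0), V = (1, 0), B = (0, 1), J = (-1, 3) — the answer is frame-independent, so this choice is without loss of generality.
1. C is where the line through J parallel to DV meets line BD ⇒ C = (0, 3)
2. L is the midpoint of JD ⇒ L = (-1/2, 3/2)
3. G is where the line through C parallel to JB meets line BL ⇒ G = (2, -1)
G = B + t·(L−B) with t = -4, so BG:GL = t:(1−t) = -4:5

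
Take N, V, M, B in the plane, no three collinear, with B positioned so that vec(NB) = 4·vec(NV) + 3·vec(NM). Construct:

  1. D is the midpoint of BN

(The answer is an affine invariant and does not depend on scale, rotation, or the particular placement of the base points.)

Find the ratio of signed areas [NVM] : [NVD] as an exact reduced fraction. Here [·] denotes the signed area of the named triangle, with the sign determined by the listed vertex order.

Set N = (0, 0), V = (1, 0), M = (0, 1), B = (4, 3); any affine frame gives the same invariant.
1. D is the midpoint of BN ⇒ D = (2, 3/2)
2·[NVM] = 1, 2·[NVD] = 3/2
[NVM]:[NVD] = 1:3/2 = 2/3

[NVM]:[NVD] = 2/3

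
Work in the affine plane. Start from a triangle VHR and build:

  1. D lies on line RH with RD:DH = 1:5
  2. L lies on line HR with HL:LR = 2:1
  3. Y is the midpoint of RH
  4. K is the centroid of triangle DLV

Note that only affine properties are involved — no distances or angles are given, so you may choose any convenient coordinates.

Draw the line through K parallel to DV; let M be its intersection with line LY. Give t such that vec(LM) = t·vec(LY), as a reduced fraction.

t = -2/3

Choose coordinates V = (0, 0), H = (1, 0), R = (0, 1).
1. D lies on line RH with RD:DH = 1:5 ⇒ D = (1/6, 5/6)
2. L lies on line HR with HL:LR = 2:1 ⇒ L = (1/3, 2/3)
3. Y is the midpoint of RH ⇒ Y = (1/2, 1/2)
4. K is the centroid of triangle DLV ⇒ K = (1/6, 1/2)
through K parallel to DV: direction (-1/6, -5/6); meets LY at M = (2/9, 7/9)
M = L + t·(Y−L) with t = -2/3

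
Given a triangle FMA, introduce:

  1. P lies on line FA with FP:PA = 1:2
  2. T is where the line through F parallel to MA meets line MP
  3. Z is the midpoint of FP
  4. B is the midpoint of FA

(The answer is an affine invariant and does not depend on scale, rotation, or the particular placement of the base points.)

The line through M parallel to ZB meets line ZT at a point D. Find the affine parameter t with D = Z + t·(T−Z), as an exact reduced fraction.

Work in coordinates with F = (0, 0), M = (1, 0), A = (0, 1).
1. P lies on line FA with FP:PA = 1:2 ⇒ P = (0, 1/3)
2. T is where the line through F parallel to MA meets line MP ⇒ T = (-1/2, 1/2)
3. Z is the midpoint of FP ⇒ Z = (0, 1/6)
4. B is the midpoint of FA ⇒ B = (0, 1/2)
through M parallel to ZB: direction (0, 1/3); meets ZT at D = (1, -1/2)
D = Z + t·(T−Z) with t = -2

t = -2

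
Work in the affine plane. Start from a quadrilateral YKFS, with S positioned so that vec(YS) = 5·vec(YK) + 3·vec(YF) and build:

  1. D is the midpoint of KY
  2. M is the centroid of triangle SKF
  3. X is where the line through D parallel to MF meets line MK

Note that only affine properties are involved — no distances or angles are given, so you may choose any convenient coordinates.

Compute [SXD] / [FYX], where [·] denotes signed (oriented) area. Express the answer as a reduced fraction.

[SXD]:[FYX] = -6/5

Work in coordinates with Y = (0, 0), K = (1, 0), F = (0, 1), S = (5, 3).
1. D is the midpoint of KY ⇒ D = (1/2, 0)
2. M is the centroid of triangle SKF ⇒ M = (2, 4/3)
3. X is where the line through D parallel to MF meets line MK ⇒ X = (15/14, 2/21)
2·[SXD] = -9/7, 2·[FYX] = 15/14
[SXD]:[FYX] = -9/7:15/14 = -6/5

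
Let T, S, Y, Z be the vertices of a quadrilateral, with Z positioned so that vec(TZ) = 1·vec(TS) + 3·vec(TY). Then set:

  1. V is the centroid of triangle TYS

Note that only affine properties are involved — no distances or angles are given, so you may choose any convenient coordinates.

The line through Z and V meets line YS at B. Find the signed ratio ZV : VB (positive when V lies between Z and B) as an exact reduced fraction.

Choose coordinates T = (0, 0), S = (1, 0), Y = (0, 1), Z = (1, 3).
1. V is the centroid of triangle TYS ⇒ V = (1/3, 1/3)
line ZV meets YS at B = (2/5, 3/5)
V = Z + t·(B−Z) with t = 10/9, so ZV:VB = 10/9:-1/9

ZV:VB = -10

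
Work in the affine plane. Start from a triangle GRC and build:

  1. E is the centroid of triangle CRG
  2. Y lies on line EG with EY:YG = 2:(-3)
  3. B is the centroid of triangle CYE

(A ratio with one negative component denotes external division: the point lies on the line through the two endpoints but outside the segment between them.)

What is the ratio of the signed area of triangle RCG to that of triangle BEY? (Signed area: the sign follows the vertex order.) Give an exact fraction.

[RCG]:[BEY] = 9/2

Choose coordinates G = (0, 0), R = (1, 0), C = (0, 1).
1. E is the centroid of triangle CRG ⇒ E = (1/3, 1/3)
2. Y lies on line EG with EY:YG = 2:(-3) ⇒ Y = (1, 1)
3. B is the centroid of triangle CYE ⇒ B = (4/9, 7/9)
2·[RCG] = 1, 2·[BEY] = 2/9
[RCG]:[BEY] = 1:2/9 = 9/2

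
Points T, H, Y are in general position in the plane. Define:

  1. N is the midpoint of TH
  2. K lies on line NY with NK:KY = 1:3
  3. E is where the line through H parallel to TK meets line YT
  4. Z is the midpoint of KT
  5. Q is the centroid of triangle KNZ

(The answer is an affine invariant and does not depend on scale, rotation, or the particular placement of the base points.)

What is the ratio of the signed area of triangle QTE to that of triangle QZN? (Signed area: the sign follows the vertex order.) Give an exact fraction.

[QTE]:[QZN] = 34/3

Assign T = (0, 0), H = (1, 0), Y = (0, 1) — the answer is frame-independent, so this choice is without loss of generality.
1. N is the midpoint of TH ⇒ N = (1/2, 0)
2. K lies on line NY with NK:KY = 1:3 ⇒ K = (3/8, 1/4)
3. E is where the line through H parallel to TK meets line YT ⇒ E = (0, -2/3)
4. Z is the midpoint of KT ⇒ Z = (3/16, 1/8)
5. Q is the centroid of triangle KNZ ⇒ Q = (17/48, 1/8)
2·[QTE] = 17/72, 2·[QZN] = 1/48
[QTE]:[QZN] = 17/72:1/48 = 34/3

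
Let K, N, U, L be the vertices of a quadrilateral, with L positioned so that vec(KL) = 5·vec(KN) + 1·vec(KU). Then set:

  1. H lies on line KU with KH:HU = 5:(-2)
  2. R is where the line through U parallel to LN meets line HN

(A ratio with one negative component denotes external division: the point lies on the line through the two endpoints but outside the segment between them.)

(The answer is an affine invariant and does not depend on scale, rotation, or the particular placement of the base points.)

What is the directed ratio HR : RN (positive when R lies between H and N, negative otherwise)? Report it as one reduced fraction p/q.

HR:RN = 8/15

Work in coordinates with K = (0, 0), N = (1, 0), U = (0, 1), L = (5, 1).
1. H lies on line KU with KH:HU = 5:(-2) ⇒ H = (0, 5/3)
2. R is where the line through U parallel to LN meets line HN ⇒ R = (8/23, 25/23)
R = H + t·(N−H) with t = 8/23, so HR:RN = t:(1−t) = 8/23:15/23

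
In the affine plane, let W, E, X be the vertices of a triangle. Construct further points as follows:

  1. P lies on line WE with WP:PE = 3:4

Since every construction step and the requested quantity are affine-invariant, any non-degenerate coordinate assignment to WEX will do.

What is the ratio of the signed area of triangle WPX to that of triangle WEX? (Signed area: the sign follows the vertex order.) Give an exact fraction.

[WPX]:[WEX] = 3/7

Choose coordinates W = (0, 0), E = (1, 0), X = (0, 1).
1. P lies on line WE with WP:PE = 3:4 ⇒ P = (3/7, 0)
2·[WPX] = 3/7, 2·[WEX] = 1
[WPX]:[WEX] = 3/7:1 = 3/7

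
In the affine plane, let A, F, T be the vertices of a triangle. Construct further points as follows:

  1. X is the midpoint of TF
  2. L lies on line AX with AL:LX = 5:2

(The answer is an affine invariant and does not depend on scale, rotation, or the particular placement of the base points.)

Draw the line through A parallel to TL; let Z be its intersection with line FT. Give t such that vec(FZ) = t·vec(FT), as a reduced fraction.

Choose coordinates A = (0, 0), F = (1, 0), T = (0, 1).
1. X is the midpoint of TF ⇒ X = (1/2, 1/2)
2. L lies on line AX with AL:LX = 5:2 ⇒ L = (5/14, 5/14)
through A parallel to TL: direction (5/14, -9/14); meets FT at Z = (-5/4, 9/4)
Z = F + t·(T−F) with t = 9/4

t = 9/4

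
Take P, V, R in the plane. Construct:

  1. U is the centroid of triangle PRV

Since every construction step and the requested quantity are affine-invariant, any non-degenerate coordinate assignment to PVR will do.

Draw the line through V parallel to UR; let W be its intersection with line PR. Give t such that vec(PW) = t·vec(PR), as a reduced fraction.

Choose coordinates P = (0, 0), V = (1, 0), R = (0, 1).
1. U is the centroid of triangle PRV ⇒ U = (1/3, 1/3)
through V parallel to UR: direction (-1/3, 2/3); meets PR at W = (0, 2)
W = P + t·(R−P) with t = 2

t = 2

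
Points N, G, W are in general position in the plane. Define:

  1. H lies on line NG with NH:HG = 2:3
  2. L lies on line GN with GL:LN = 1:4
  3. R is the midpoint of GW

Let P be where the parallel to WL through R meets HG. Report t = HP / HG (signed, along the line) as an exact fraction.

t = 5/6

Work in coordinates with N = (0, 0), G = (1, 0), W = (0, 1).
1. H lies on line NG with NH:HG = 2:3 ⇒ H = (2/5, 0)
2. L lies on line GN with GL:LN = 1:4 ⇒ L = (4/5, 0)
3. R is the midpoint of GW ⇒ R = (1/2, 1/2)
through R parallel to WL: direction (4/5, -1); meets HG at P = (9/10, 0)
P = H + t·(G−H) with t = 5/6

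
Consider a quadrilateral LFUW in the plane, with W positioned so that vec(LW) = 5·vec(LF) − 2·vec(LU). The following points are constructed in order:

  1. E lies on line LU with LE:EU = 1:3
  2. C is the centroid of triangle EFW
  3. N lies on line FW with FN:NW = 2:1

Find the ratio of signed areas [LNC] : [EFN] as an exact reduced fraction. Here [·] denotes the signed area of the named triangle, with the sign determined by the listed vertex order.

[LNC]:[EFN] = -19/24

Choose coordinates L = (0, 0), F = (1, 0), U = (0, 1), W = (5, -2).
1. E lies on line LU with LE:EU = 1:3 ⇒ E = (0, 1/4)
2. C is the centroid of triangle EFW ⇒ C = (2, -7/12)
3. N lies on line FW with FN:NW = 2:1 ⇒ N = (11/3, -4/3)
2·[LNC] = 19/36, 2·[EFN] = -2/3
[LNC]:[EFN] = 19/36:-2/3 = -19/24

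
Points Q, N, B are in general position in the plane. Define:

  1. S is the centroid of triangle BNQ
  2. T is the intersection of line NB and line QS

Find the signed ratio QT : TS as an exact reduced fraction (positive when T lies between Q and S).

QT:TS = -3

Choose coordinates Q = (0, 0), N = (1, 0), B = (0, 1).
1. S is the centroid of triangle BNQ ⇒ S = (1/3, 1/3)
2. T is the intersection of line NB and line QS ⇒ T = (1/2, 1/2)
T = Q + t·(S−Q) with t = 3/2, so QT:TS = t:(1−t) = 3/2:-1/2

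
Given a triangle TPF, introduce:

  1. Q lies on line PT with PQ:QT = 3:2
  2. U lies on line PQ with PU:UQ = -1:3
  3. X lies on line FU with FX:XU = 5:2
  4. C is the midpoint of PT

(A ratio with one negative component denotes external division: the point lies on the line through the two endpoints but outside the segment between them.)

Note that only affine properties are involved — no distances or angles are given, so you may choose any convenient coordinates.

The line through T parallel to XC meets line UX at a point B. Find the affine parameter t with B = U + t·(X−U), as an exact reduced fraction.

Choose coordinates T = (0, 0), P = (1, 0), F = (0, 1).
1. Q lies on line PT with PQ:QT = 3:2 ⇒ Q = (2/5, 0)
2. U lies on line PQ with PU:UQ = -1:3 ⇒ U = (13/10, 0)
3. X lies on line FU with FX:XU = 5:2 ⇒ X = (13/14, 2/7)
4. C is the midpoint of PT ⇒ C = (1/2, 0)
through T parallel to XC: direction (-3/7, -2/7); meets UX at B = (39/56, 13/28)
B = U + t·(X−U) with t = 13/8

t = 13/8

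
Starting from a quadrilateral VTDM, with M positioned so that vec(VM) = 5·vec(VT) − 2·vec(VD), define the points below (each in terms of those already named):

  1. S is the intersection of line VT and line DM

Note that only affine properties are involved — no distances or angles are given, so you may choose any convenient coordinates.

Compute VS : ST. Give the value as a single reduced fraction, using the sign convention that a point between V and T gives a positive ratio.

Set V = (0, 0), T = (1, 0), D = (0, 1), M = (5, -2); any affine frame gives the same invariant.
1. S is the intersection of line VT and line DM ⇒ S = (5/3, 0)
S = V + t·(T−V) with t = 5/3, so VS:ST = t:(1−t) = 5/3:-2/3

VS:ST = -5/2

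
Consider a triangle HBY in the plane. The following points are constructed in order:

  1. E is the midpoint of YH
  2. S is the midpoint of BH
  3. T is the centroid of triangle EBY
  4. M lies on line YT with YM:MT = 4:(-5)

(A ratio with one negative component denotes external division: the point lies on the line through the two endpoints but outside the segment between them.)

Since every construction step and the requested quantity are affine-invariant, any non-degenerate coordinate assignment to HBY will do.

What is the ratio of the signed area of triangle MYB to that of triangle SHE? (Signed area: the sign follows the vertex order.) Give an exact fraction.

Choose coordinates H = (0, 0), B = (1, 0), Y = (0, 1).
1. E is the midpoint of YH ⇒ E = (0, 1/2)
2. S is the midpoint of BH ⇒ S = (1/2, 0)
3. T is the centroid of triangle EBY ⇒ T = (1/3, 1/2)
4. M lies on line YT with YM:MT = 4:(-5) ⇒ M = (-4/3, 3)
2·[MYB] = 2/3, 2·[SHE] = -1/4
[MYB]:[SHE] = 2/3:-1/4 = -8/3

[MYB]:[SHE] = -8/3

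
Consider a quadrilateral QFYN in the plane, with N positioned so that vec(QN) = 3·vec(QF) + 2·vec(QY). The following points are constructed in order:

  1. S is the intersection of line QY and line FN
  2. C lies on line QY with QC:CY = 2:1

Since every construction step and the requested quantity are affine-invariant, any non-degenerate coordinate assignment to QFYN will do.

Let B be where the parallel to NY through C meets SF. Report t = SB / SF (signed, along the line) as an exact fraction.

Work in coordinates with Q = (0, 0), F = (1, 0), Y = (0, 1), N = (3, 2).
1. S is the intersection of line QY and line FN ⇒ S = (0, -1)
2. C lies on line QY with QC:CY = 2:1 ⇒ C = (0, 2/3)
through C parallel to NY: direction (-3, -1); meets SF at B = (5/2, 3/2)
B = S + t·(F−S) with t = 5/2

t = 5/2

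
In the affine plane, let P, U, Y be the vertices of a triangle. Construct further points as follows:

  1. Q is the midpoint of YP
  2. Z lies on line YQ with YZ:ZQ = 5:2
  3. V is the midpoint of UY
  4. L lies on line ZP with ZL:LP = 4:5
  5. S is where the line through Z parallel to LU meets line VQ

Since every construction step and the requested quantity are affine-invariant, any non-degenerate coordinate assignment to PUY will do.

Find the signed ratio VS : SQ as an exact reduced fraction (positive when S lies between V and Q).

Set P = (0, 0), U = (1, 0), Y = (0, 1); any affine frame gives the same invariant.
1. Q is the midpoint of YP ⇒ Q = (0, 1/2)
2. Z lies on line YQ with YZ:ZQ = 5:2 ⇒ Z = (0, 9/14)
3. V is the midpoint of UY ⇒ V = (1/2, 1/2)
4. L lies on line ZP with ZL:LP = 4:5 ⇒ L = (0, 5/14)
5. S is where the line through Z parallel to LU meets line VQ ⇒ S = (2/5, 1/2)
S = V + t·(Q−V) with t = 1/5, so VS:SQ = t:(1−t) = 1/5:4/5

VS:SQ = 1/4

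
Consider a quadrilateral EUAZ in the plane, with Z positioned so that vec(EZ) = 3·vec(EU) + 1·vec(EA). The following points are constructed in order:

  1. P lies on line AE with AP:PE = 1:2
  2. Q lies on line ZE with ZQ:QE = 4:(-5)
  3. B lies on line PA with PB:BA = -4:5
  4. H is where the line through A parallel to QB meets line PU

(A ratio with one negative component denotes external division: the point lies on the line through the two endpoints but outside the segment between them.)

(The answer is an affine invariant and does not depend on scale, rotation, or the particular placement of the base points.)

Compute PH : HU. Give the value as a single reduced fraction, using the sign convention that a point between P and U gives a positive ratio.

Set E = (0, 0), U = (1, 0), A = (0, 1), Z = (3, 1); any affine frame gives the same invariant.
1. P lies on line AE with AP:PE = 1:2 ⇒ P = (0, 2/3)
2. Q lies on line ZE with ZQ:QE = 4:(-5) ⇒ Q = (15, 5)
3. B lies on line PA with PB:BA = -4:5 ⇒ B = (0, -2/3)
4. H is where the line through A parallel to QB meets line PU ⇒ H = (-15/47, 124/141)
H = P + t·(U−P) with t = -15/47, so PH:HU = t:(1−t) = -15/47:62/47

PH:HU = -15/62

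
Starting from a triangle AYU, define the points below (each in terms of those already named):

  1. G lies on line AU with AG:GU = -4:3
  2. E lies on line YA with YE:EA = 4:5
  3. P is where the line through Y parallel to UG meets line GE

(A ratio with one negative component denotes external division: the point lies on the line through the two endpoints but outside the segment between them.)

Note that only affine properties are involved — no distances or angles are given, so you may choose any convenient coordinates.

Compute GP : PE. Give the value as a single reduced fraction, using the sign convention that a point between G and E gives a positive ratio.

GP:PE = -9/4

Choose coordinates A = (0, 0), Y = (1, 0), U = (0, 1).
1. G lies on line AU with AG:GU = -4:3 ⇒ G = (0, 4)
2. E lies on line YA with YE:EA = 4:5 ⇒ E = (5/9, 0)
3. P is where the line through Y parallel to UG meets line GE ⇒ P = (1, -16/5)
P = G + t·(E−G) with t = 9/5, so GP:PE = t:(1−t) = 9/5:-4/5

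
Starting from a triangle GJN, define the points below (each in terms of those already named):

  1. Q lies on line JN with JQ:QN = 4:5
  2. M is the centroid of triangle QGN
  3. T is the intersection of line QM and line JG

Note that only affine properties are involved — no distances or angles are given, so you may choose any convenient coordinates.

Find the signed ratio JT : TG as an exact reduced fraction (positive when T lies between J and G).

Choose coordinates G = (0, 0), J = (1, 0), N = (0, 1).
1. Q lies on line JN with JQ:QN = 4:5 ⇒ Q = (5/9, 4/9)
2. M is the centroid of triangle QGN ⇒ M = (5/27, 13/27)
3. T is the intersection of line QM and line JG ⇒ T = (5, 0)
T = J + t·(G−J) with t = -4, so JT:TG = t:(1−t) = -4:5

JT:TG = -4/5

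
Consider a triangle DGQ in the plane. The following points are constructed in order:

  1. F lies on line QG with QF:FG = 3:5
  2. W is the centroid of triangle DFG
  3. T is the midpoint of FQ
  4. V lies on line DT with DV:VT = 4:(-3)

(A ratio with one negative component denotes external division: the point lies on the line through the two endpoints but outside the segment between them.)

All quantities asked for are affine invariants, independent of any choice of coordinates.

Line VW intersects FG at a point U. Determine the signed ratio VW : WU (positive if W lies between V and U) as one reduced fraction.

Assign D = (0, 0), G = (1, 0), Q = (0, 1) — the answer is frame-independent, so this choice is without loss of generality.
1. F lies on line QG with QF:FG = 3:5 ⇒ F = (3/8, 5/8)
2. W is the centroid of triangle DFG ⇒ W = (11/24, 5/24)
3. T is the midpoint of FQ ⇒ T = (3/16, 13/16)
4. V lies on line DT with DV:VT = 4:(-3) ⇒ V = (3/4, 13/4)
line VW meets FG at U = (39/80, 41/80)
W = V + t·(U−V) with t = 10/9, so VW:WU = 10/9:-1/9

VW:WU = -10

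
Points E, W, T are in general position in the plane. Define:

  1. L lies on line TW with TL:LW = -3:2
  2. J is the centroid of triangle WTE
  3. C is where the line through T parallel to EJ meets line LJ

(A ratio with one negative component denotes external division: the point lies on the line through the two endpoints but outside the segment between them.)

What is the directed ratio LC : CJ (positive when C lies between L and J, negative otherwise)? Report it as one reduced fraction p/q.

Choose coordinates E = (0, 0), W = (1, 0), T = (0, 1).
1. L lies on line TW with TL:LW = -3:2 ⇒ L = (3, -2)
2. J is the centroid of triangle WTE ⇒ J = (1/3, 1/3)
3. C is where the line through T parallel to EJ meets line LJ ⇒ C = (-1/5, 4/5)
C = L + t·(J−L) with t = 6/5, so LC:CJ = t:(1−t) = 6/5:-1/5

LC:CJ = -6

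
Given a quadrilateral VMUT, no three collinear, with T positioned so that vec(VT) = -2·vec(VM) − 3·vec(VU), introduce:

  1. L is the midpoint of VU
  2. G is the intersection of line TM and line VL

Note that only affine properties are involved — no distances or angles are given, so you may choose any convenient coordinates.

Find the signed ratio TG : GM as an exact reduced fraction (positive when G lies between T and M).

Set V = (0, 0), M = (1, 0), U = (0, 1), T = (-2, -3); any affine frame gives the same invariant.
1. L is the midpoint of VU ⇒ L = (0, 1/2)
2. G is the intersection of line TM and line VL ⇒ G = (0, -1)
G = T + t·(M−T) with t = 2/3, so TG:GM = t:(1−t) = 2/3:1/3

TG:GM = 2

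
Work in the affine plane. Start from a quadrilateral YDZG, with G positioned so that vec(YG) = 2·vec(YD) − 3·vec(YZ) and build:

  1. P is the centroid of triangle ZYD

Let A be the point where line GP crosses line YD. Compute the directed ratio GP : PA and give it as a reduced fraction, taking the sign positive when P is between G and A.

GP:PA = -10

Choose coordinates Y = (0, 0), D = (1, 0), Z = (0, 1), G = (2, -3).
1. P is the centroid of triangle ZYD ⇒ P = (1/3, 1/3)
line GP meets YD at A = (1/2, 0)
P = G + t·(A−G) with t = 10/9, so GP:PA = 10/9:-1/9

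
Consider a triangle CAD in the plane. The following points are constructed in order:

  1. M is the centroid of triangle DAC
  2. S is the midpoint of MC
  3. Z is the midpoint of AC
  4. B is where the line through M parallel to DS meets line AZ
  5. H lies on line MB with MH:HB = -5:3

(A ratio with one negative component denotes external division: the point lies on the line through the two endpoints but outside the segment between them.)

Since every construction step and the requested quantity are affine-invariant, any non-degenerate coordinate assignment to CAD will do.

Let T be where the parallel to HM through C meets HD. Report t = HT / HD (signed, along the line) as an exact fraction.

Assign C = (0, 0), A = (1, 0), D = (0, 1) — the answer is frame-independent, so this choice is without loss of generality.
1. M is the centroid of triangle DAC ⇒ M = (1/3, 1/3)
2. S is the midpoint of MC ⇒ S = (1/6, 1/6)
3. Z is the midpoint of AC ⇒ Z = (1/2, 0)
4. B is where the line through M parallel to DS meets line AZ ⇒ B = (2/5, 0)
5. H lies on line MB with MH:HB = -5:3 ⇒ H = (1/2, -1/2)
through C parallel to HM: direction (-1/6, 5/6); meets HD at T = (-1/2, 5/2)
T = H + t·(D−H) with t = 2

t = 2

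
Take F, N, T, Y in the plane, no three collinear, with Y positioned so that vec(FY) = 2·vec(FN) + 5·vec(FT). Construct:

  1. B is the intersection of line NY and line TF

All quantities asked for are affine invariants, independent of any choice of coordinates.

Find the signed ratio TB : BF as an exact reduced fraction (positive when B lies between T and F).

Choose coordinates F = (0, 0), N = (1, 0), T = (0, 1), Y = (2, 5).
1. B is the intersection of line NY and line TF ⇒ B = (0, -5)
B = T + t·(F−T) with t = 6, so TB:BF = t:(1−t) = 6:-5

TB:BF = -6/5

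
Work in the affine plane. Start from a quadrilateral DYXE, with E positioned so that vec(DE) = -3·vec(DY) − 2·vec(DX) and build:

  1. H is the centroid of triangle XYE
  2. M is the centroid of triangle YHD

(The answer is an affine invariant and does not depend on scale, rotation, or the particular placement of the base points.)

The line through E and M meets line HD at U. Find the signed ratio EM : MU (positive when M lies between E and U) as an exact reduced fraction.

Work in coordinates with D = (0, 0), Y = (1, 0), X = (0, 1), E = (-3, -2).
1. H is the centroid of triangle XYE ⇒ H = (-2/3, -1/3)
2. M is the centroid of triangle YHD ⇒ M = (1/9, -1/9)
line EM meets HD at U = (5/3, 5/6)
M = E + t·(U−E) with t = 2/3, so EM:MU = 2/3:1/3

EM:MU = 2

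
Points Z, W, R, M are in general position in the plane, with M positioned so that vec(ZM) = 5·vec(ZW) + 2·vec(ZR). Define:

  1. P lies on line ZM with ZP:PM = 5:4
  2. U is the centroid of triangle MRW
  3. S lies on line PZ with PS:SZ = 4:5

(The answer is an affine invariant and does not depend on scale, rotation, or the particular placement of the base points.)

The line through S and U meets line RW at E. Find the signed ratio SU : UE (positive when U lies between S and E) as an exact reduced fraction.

SU:UE = -34/81

Set Z = (0, 0), W = (1, 0), R = (0, 1), M = (5, 2); any affine frame gives the same invariant.
1. P lies on line ZM with ZP:PM = 5:4 ⇒ P = (25/9, 10/9)
2. U is the centroid of triangle MRW ⇒ U = (2, 1)
3. S lies on line PZ with PS:SZ = 4:5 ⇒ S = (125/81, 50/81)
line SU meets RW at E = (31/34, 3/34)
U = S + t·(E−S) with t = -34/47, so SU:UE = -34/47:81/47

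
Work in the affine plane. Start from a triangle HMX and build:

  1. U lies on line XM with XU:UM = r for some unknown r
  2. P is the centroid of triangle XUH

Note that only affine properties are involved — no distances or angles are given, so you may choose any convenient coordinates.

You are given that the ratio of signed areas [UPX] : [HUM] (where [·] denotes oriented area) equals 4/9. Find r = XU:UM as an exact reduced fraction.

r = 4/3

Assign H = (0, 0), M = (1, 0), X = (0, 1) — the answer is frame-independent, so this choice is without loss of generality.
1. With XU:UM = r, write λ = r/(r+1) so U = X + λ·(M−X); U is affine-linear in λ
2. P is the centroid of triangle XUH ⇒ P is an affine combination of earlier points and hence also affine-linear in λ
Every point depending on U is an affine combination of U and λ-independent points, so each such coordinate is linear in λ; the λ² term in each signed area is a multiple of (M−X)×(M−X) = 0, so 2·[UPX] and 2·[HUM] are each linear in λ. Evaluating at λ=0 and λ=1:
  2·[UPX] = -1/3·λ,   2·[HUM] = λ − 1
So [UPX]:[HUM] = (-1/3·λ) / (λ − 1). Setting this equal to 4/9:
  -1/3·λ = 4/9·(λ − 1)  ⇒  λ = 4/7
Then r = λ/(1−λ) = (4/7)/(3/7) = 4/3. Check: with r = 4/3, U = (4/7, 3/7) and [UPX]:[HUM] = 4/9 as required.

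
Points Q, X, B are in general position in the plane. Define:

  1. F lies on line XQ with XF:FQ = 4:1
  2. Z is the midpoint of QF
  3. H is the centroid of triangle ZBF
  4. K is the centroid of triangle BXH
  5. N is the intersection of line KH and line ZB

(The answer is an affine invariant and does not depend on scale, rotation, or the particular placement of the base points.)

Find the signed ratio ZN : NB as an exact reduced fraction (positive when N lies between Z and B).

ZN:NB = 8/17

Work in coordinates with Q = (0, 0), X = (1, 0), B = (0, 1).
1. F lies on line XQ with XF:FQ = 4:1 ⇒ F = (1/5, 0)
2. Z is the midpoint of QF ⇒ Z = (1/10, 0)
3. H is the centroid of triangle ZBF ⇒ H = (1/10, 1/3)
4. K is the centroid of triangle BXH ⇒ K = (11/30, 4/9)
5. N is the intersection of line KH and line ZB ⇒ N = (17/250, 8/25)
N = Z + t·(B−Z) with t = 8/25, so ZN:NB = t:(1−t) = 8/25:17/25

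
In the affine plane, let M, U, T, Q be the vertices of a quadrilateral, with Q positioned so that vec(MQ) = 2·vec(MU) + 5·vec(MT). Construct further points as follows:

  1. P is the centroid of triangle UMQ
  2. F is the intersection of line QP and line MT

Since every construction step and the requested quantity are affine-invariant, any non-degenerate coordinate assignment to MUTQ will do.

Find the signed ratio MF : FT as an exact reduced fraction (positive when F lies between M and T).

MF:FT = -5/8

Set M = (0, 0), U = (1, 0), T = (0, 1), Q = (2, 5); any affine frame gives the same invariant.
1. P is the centroid of triangle UMQ ⇒ P = (1, 5/3)
2. F is the intersection of line QP and line MT ⇒ F = (0, -5/3)
F = M + t·(T−M) with t = -5/3, so MF:FT = t:(1−t) = -5/3:8/3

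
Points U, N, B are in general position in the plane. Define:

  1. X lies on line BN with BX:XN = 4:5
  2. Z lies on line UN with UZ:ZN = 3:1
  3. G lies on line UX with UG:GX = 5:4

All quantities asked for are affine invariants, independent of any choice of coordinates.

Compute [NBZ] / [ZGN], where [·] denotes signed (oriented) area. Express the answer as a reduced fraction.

Set U = (0, 0), N = (1, 0), B = (0, 1); any affine frame gives the same invariant.
1. X lies on line BN with BX:XN = 4:5 ⇒ X = (4/9, 5/9)
2. Z lies on line UN with UZ:ZN = 3:1 ⇒ Z = (3/4, 0)
3. G lies on line UX with UG:GX = 5:4 ⇒ G = (20/81, 25/81)
2·[NBZ] = 1/4, 2·[ZGN] = -25/324
[NBZ]:[ZGN] = 1/4:-25/324 = -81/25

[NBZ]:[ZGN] = -81/25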